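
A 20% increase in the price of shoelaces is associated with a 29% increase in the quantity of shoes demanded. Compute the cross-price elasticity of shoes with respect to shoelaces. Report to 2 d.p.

ε = (%ΔQ of shoes) / (%ΔP of shoelaces) = (29%) / (20%) ≈ 1.45.
Positive cross-price elasticity: substitutes.

1.45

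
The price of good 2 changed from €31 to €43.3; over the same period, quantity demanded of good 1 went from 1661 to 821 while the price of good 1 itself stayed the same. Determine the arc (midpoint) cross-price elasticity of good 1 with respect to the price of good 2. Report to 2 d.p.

-2.04

ΔQ_1 = 821 − 1661 = -840; ΔP_2 = 43.3 − 31 = 12.3.
Midpoints: Q̄_1 = 1241.0, P̄_2 = 37.15.
ε = (ΔQ_1/Q̄_1)/(ΔP_2/P̄_2) = (-840/1241.0)/(12.3/37.15) ≈ -2.04.
ε < 0: good 1 and good 2 are complements.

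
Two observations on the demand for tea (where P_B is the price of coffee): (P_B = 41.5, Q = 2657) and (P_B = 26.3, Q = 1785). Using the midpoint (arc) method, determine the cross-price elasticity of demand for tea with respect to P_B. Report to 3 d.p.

ΔQ_A = 1785 − 2657 = -872; ΔP_B = 26.3 − 41.5 = -15.2.
Midpoints: Q̄_A = 2221.0, P̄_B = 33.90.
ε = (ΔQ_A/Q̄_A)/(ΔP_B/P̄_B) = (-872/2221.0)/(-15.2/33.90) ≈ 0.876.

0.876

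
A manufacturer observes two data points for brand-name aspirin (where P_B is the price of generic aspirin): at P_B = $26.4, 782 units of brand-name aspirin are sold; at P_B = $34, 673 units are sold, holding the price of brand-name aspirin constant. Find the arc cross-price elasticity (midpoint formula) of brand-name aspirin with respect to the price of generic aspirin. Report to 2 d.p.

ΔQ_A = 673 − 782 = -109; ΔP_B = 34 − 26.4 = 7.6.
Midpoints: Q̄_A = 727.5, P̄_B = 30.20.
ε = (ΔQ_A/Q̄_A)/(ΔP_B/P̄_B) = (-109/727.5)/(7.6/30.20) ≈ -0.60.

-0.60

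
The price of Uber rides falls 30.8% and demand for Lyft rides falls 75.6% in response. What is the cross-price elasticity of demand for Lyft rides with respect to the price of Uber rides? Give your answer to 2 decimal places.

ε = (%ΔQ of Lyft rides) / (%ΔP of Uber rides) = (-75.6%) / (-30.8%) ≈ 2.45.
Positive cross-price elasticity: substitutes.

2.45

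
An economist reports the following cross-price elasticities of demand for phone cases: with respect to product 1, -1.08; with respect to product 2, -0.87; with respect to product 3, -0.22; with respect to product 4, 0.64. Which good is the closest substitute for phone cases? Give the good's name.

product 4

Substitutes have ε > 0. Among the positive values, 0.64 (product 4) is largest.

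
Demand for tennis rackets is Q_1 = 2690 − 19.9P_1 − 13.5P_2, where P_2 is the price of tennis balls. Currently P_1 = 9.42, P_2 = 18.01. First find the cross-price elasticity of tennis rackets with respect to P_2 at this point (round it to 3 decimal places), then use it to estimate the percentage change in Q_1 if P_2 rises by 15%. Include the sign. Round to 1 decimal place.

At P_1 = 9.42, P_2 = 18.01: Q_1 = 2259.407.
∂Q_1/∂P_2 = -13.5.
ε = (∂Q_1/∂P_2)(P_2/Q_1) = -13.5000 × 18.01/2259.407 ≈ -0.108.
%ΔQ_1 ≈ ε × %ΔP_2 = -0.108 × (15%) = -1.6%.

-1.6%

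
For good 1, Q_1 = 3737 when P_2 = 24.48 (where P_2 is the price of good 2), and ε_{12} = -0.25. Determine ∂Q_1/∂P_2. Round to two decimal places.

-38.16

ε = (∂Q_1/∂P_2)·(P_2/Q_1) ⇒ ∂Q_1/∂P_2 = ε·Q_1/P_2 = -0.25 × 3737/24.48 ≈ -38.16.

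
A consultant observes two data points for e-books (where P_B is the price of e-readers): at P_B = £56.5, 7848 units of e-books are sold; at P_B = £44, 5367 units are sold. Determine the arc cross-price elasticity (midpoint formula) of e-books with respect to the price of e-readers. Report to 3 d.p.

ΔQ_A = 5367 − 7848 = -2481; ΔP_B = 44 − 56.5 = -12.5.
Midpoints: Q̄_A = 6607.5, P̄_B = 50.25.
ε = (ΔQ_A/Q̄_A)/(ΔP_B/P̄_B) = (-2481/6607.5)/(-12.5/50.25) ≈ 1.509.

1.509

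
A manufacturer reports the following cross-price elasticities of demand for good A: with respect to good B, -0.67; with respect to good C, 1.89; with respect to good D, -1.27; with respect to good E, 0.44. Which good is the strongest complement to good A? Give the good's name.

Complements have ε < 0. The most negative value is -1.27 (good D).

good D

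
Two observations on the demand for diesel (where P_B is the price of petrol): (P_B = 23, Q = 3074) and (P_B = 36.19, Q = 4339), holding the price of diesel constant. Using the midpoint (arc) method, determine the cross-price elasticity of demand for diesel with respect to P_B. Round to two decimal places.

ΔQ_A = 4339 − 3074 = 1265; ΔP_B = 36.19 − 23 = 13.19.
Midpoints: Q̄_A = 3706.5, P̄_B = 29.59.
ε = (ΔQ_A/Q̄_A)/(ΔP_B/P̄_B) = (1265/3706.5)/(13.19/29.59) ≈ 0.77.
ε > 0: diesel and petrol are substitutes.

0.77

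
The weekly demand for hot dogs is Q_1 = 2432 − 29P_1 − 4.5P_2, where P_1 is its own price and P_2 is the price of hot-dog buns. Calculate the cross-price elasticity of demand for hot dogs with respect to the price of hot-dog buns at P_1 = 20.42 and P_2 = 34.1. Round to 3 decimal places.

-0.091

At P_1 = 20.42 and P_2 = 34.1: Q_1 = 1686.37.
∂Q_1/∂P_2 = -4.5.
ε = (∂Q_1/∂P_2)(P_2/Q_1) = -4.5 × (34.1/1686.37) ≈ -0.091.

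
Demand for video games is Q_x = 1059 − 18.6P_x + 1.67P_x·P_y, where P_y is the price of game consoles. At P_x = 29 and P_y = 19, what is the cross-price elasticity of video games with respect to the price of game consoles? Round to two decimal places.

At P_x = 29 and P_y = 19: Q_x = 1439.77.
∂Q_x/∂P_y = 1.67P_x = 1.67(29) = 48.4300.
ε = (∂Q_x/∂P_y)(P_y/Q_x) = 48.4300 × (19/1439.77) ≈ 0.64.

0.64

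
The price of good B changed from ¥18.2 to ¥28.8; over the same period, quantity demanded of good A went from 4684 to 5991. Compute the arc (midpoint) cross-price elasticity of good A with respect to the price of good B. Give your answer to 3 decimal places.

0.543

ΔQ_A = 5991 − 4684 = 1307; ΔP_B = 28.8 − 18.2 = 10.6.
Midpoints: Q̄_A = 5337.5, P̄_B = 23.50.
ε = (ΔQ_A/Q̄_A)/(ΔP_B/P̄_B) = (1307/5337.5)/(10.6/23.50) ≈ 0.543.
ε > 0: good A and good B are substitutes.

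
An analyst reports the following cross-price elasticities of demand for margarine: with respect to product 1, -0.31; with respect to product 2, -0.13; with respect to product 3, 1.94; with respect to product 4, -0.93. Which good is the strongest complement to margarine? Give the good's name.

product 4

Complements have ε < 0. The most negative value is -0.93 (product 4).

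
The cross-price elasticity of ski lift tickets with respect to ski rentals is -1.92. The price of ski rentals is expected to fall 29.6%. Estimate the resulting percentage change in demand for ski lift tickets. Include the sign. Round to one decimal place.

%ΔQ ≈ ε × %ΔP of ski rentals = -1.92 × (-29.6%) = 56.8%.
Demand for ski lift tickets rises by about 56.8%.

56.8%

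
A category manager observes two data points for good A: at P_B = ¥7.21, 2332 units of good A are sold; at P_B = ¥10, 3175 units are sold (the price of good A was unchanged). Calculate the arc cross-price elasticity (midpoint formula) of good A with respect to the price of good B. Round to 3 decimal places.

0.944

ΔQ_A = 3175 − 2332 = 843; ΔP_B = 10 − 7.21 = 2.79.
Midpoints: Q̄_A = 2753.5, P̄_B = 8.61.
ε = (ΔQ_A/Q̄_A)/(ΔP_B/P̄_B) = (843/2753.5)/(2.79/8.61) ≈ 0.944.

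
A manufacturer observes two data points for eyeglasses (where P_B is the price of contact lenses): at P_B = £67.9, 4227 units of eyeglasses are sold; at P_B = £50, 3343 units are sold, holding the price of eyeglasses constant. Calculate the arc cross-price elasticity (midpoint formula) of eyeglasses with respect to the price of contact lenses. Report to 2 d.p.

ΔQ_A = 3343 − 4227 = -884; ΔP_B = 50 − 67.9 = -17.9.
Midpoints: Q̄_A = 3785.0, P̄_B = 58.95.
ε = (ΔQ_A/Q̄_A)/(ΔP_B/P̄_B) = (-884/3785.0)/(-17.9/58.95) ≈ 0.77.

0.77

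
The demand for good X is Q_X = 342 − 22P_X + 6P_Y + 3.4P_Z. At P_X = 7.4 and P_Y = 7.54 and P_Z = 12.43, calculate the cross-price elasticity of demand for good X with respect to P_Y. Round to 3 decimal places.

At P_X = 7.4 and P_Y = 7.54 and P_Z = 12.43: Q_X = 266.702.
∂Q_X/∂P_Y = 6.
ε = (∂Q_X/∂P_Y)(P_Y/Q_X) = 6 × (7.54/266.702) ≈ 0.170.
Since ε > 0, good X and good Y are substitutes.

0.170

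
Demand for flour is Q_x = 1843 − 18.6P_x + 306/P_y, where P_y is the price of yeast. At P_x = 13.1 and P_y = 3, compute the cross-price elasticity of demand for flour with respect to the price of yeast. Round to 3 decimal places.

-0.060

At P_x = 13.1 and P_y = 3: Q_x = 1701.34.
∂Q_x/∂P_y = −306/P_y² = -34.0000.
ε = (∂Q_x/∂P_y)(P_y/Q_x) = -34.0000 × (3/1701.34) ≈ -0.060.
ε < 0: complements.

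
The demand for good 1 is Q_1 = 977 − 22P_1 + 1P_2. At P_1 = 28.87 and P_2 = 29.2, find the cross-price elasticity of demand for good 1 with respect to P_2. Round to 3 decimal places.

At P_1 = 28.87 and P_2 = 29.2: Q_1 = 371.06.
∂Q_1/∂P_2 = 1.
ε = (∂Q_1/∂P_2)(P_2/Q_1) = 1 × (29.2/371.06) ≈ 0.079.
Since ε > 0, good 1 and good 2 are substitutes.

0.079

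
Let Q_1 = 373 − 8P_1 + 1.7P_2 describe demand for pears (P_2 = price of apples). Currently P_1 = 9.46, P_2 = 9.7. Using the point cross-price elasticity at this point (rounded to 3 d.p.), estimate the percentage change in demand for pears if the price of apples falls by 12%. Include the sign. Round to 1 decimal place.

At P_1 = 9.46, P_2 = 9.7: Q_1 = 313.81.
∂Q_1/∂P_2 = 1.7.
ε = (∂Q_1/∂P_2)(P_2/Q_1) = 1.7000 × 9.7/313.81 ≈ 0.053.
%ΔQ_1 ≈ ε × %ΔP_2 = 0.053 × (-12%) = -0.6%.

-0.6%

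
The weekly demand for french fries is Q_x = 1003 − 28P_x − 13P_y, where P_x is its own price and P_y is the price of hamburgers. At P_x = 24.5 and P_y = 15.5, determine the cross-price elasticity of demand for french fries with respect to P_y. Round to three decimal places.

At P_x = 24.5 and P_y = 15.5: Q_x = 115.5.
∂Q_x/∂P_y = -13.
ε = (∂Q_x/∂P_y)(P_y/Q_x) = -13 × (15.5/115.5) ≈ -1.745.

-1.745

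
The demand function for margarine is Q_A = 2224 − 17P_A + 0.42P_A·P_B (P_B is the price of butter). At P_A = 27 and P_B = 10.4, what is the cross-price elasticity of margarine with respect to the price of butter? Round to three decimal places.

0.063

At P_A = 27 and P_B = 10.4: Q_A = 1882.936.
∂Q_A/∂P_B = 0.42P_A = 0.42(27) = 11.3400.
ε = (∂Q_A/∂P_B)(P_B/Q_A) = 11.3400 × (10.4/1882.936) ≈ 0.063.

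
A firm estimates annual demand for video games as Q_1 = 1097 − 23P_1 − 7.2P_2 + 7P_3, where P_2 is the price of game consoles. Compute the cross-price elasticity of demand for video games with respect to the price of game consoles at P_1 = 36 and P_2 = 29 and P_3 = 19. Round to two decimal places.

At P_1 = 36 and P_2 = 29 and P_3 = 19: Q_1 = 193.2.
∂Q_1/∂P_2 = -7.2.
ε = (∂Q_1/∂P_2)(P_2/Q_1) = -7.2 × (29/193.2) ≈ -1.08.

-1.08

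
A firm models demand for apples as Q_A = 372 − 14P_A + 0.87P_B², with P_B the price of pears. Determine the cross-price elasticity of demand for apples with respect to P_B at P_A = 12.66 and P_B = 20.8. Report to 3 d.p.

At P_A = 12.66 and P_B = 20.8: Q_A = 571.157.
∂Q_A/∂P_B = 1.74P_B = 1.74(20.8) = 36.1920.
ε = (∂Q_A/∂P_B)(P_B/Q_A) = 36.1920 × (20.8/571.157) ≈ 1.318.

1.318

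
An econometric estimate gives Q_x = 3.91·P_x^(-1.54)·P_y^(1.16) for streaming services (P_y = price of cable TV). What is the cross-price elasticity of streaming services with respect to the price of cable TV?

1.16

In a log-linear (constant-elasticity) demand function, the coefficient on the exponent of P_y is the cross-price elasticity.
ε = 1.16. Positive, so streaming services and cable TV are substitutes.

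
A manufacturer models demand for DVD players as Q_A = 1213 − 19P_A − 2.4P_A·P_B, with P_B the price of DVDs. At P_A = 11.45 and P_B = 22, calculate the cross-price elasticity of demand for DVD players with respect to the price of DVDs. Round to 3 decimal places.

At P_A = 11.45 and P_B = 22: Q_A = 390.89.
∂Q_A/∂P_B = -2.4P_A = -2.4(11.45) = -27.4800.
ε = (∂Q_A/∂P_B)(P_B/Q_A) = -27.4800 × (22/390.89) ≈ -1.547.

-1.547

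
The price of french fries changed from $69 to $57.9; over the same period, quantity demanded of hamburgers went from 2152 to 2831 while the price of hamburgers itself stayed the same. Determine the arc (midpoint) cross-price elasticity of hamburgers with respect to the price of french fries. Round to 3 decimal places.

-1.558

ΔQ_A = 2831 − 2152 = 679; ΔP_B = 57.9 − 69 = -11.1.
Midpoints: Q̄_A = 2491.5, P̄_B = 63.45.
ε = (ΔQ_A/Q̄_A)/(ΔP_B/P̄_B) = (679/2491.5)/(-11.1/63.45) ≈ -1.558.
ε < 0: hamburgers and french fries are complements.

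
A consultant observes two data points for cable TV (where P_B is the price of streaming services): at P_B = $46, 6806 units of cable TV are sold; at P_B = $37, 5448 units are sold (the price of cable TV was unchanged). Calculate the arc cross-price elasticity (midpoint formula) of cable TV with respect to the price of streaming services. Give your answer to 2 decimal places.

1.02

ΔQ_A = 5448 − 6806 = -1358; ΔP_B = 37 − 46 = -9.
Midpoints: Q̄_A = 6127.0, P̄_B = 41.50.
ε = (ΔQ_A/Q̄_A)/(ΔP_B/P̄_B) = (-1358/6127.0)/(-9/41.50) ≈ 1.02.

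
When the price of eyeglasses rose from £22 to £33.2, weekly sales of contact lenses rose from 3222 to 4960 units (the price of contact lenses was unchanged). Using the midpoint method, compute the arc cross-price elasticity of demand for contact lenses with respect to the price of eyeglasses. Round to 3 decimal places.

1.047

ΔQ_A = 4960 − 3222 = 1738; ΔP_B = 33.2 − 22 = 11.2.
Midpoints: Q̄_A = 4091.0, P̄_B = 27.60.
ε = (ΔQ_A/Q̄_A)/(ΔP_B/P̄_B) = (1738/4091.0)/(11.2/27.60) ≈ 1.047.
ε > 0: contact lenses and eyeglasses are substitutes.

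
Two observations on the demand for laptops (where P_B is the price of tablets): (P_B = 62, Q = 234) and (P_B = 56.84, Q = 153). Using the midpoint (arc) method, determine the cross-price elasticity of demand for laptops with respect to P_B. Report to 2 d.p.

4.82

ΔQ_A = 153 − 234 = -81; ΔP_B = 56.84 − 62 = -5.16.
Midpoints: Q̄_A = 193.5, P̄_B = 59.42.
ε = (ΔQ_A/Q̄_A)/(ΔP_B/P̄_B) = (-81/193.5)/(-5.16/59.42) ≈ 4.82.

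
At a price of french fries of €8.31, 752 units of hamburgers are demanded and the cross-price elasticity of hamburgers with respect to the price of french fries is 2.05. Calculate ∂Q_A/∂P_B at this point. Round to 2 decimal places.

ε = (∂Q_A/∂P_B)·(P_B/Q_A) ⇒ ∂Q_A/∂P_B = ε·Q_A/P_B = 2.05 × 752/8.31 ≈ 185.51.

185.51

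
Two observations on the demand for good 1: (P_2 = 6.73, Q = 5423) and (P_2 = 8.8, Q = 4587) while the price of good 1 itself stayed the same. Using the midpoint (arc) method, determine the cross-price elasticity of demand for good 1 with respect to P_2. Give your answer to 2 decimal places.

ΔQ_1 = 4587 − 5423 = -836; ΔP_2 = 8.8 − 6.73 = 2.07.
Midpoints: Q̄_1 = 5005.0, P̄_2 = 7.77.
ε = (ΔQ_1/Q̄_1)/(ΔP_2/P̄_2) = (-836/5005.0)/(2.07/7.77) ≈ -0.63.

-0.63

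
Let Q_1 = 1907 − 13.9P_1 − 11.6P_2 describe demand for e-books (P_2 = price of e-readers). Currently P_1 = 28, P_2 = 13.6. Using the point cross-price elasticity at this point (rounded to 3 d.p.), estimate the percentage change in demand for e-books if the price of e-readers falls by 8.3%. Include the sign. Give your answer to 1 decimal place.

At P_1 = 28, P_2 = 13.6: Q_1 = 1360.04.
∂Q_1/∂P_2 = -11.6.
ε = (∂Q_1/∂P_2)(P_2/Q_1) = -11.6000 × 13.6/1360.04 ≈ -0.116.
%ΔQ_1 ≈ ε × %ΔP_2 = -0.116 × (-8.3%) = 1.0%.

1.0%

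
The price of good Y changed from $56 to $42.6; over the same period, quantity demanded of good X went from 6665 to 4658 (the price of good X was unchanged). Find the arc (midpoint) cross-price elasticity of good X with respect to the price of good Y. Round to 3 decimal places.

ΔQ_X = 4658 − 6665 = -2007; ΔP_Y = 42.6 − 56 = -13.4.
Midpoints: Q̄_X = 5661.5, P̄_Y = 49.30.
ε = (ΔQ_X/Q̄_X)/(ΔP_Y/P̄_Y) = (-2007/5661.5)/(-13.4/49.30) ≈ 1.304.

1.304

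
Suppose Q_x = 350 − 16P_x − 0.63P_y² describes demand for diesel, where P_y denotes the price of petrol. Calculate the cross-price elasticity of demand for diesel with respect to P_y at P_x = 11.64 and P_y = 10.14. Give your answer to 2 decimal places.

At P_x = 11.64 and P_y = 10.14: Q_x = 98.984.
∂Q_x/∂P_y = -1.26P_y = -1.26(10.14) = -12.7764.
ε = (∂Q_x/∂P_y)(P_y/Q_x) = -12.7764 × (10.14/98.984) ≈ -1.31.
ε < 0: complements.

-1.31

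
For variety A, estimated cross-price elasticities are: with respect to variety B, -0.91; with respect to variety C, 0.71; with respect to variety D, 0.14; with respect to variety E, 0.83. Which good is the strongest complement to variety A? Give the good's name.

variety B

Complements have ε < 0. The most negative value is -0.91 (variety B).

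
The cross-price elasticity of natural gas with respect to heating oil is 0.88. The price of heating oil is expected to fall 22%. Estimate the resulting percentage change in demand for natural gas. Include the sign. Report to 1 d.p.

-19.4%

%ΔQ ≈ ε × %ΔP of heating oil = 0.88 × (-22%) = -19.4%.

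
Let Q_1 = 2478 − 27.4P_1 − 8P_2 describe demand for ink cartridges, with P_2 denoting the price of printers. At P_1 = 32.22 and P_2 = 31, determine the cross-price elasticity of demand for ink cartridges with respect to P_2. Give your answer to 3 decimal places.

At P_1 = 32.22 and P_2 = 31: Q_1 = 1347.172.
∂Q_1/∂P_2 = -8.
ε = (∂Q_1/∂P_2)(P_2/Q_1) = -8 × (31/1347.172) ≈ -0.184.

-0.184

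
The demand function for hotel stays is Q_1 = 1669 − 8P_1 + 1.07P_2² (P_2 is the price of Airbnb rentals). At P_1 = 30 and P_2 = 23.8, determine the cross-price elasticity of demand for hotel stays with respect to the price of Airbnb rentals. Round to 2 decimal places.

At P_1 = 30 and P_2 = 23.8: Q_1 = 2035.091.
∂Q_1/∂P_2 = 2.14P_2 = 2.14(23.8) = 50.9320.
ε = (∂Q_1/∂P_2)(P_2/Q_1) = 50.9320 × (23.8/2035.091) ≈ 0.60.

0.60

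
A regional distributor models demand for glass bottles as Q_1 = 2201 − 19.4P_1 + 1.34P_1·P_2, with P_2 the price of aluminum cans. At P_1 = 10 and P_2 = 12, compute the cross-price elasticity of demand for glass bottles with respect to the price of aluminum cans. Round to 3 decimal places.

At P_1 = 10 and P_2 = 12: Q_1 = 2167.8.
∂Q_1/∂P_2 = 1.34P_1 = 1.34(10) = 13.4000.
ε = (∂Q_1/∂P_2)(P_2/Q_1) = 13.4000 × (12/2167.8) ≈ 0.074.

0.074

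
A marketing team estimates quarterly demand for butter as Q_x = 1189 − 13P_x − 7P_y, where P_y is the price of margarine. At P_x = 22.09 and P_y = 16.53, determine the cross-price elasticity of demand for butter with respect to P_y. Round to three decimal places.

At P_x = 22.09 and P_y = 16.53: Q_x = 786.12.
∂Q_x/∂P_y = -7.
ε = (∂Q_x/∂P_y)(P_y/Q_x) = -7 × (16.53/786.12) ≈ -0.147.
Since ε < 0, butter and margarine are complements.

-0.147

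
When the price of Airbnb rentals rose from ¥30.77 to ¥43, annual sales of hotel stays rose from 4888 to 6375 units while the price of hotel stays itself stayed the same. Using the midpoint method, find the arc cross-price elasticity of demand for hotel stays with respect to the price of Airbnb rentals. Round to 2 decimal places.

0.80

ΔQ_A = 6375 − 4888 = 1487; ΔP_B = 43 − 30.77 = 12.23.
Midpoints: Q̄_A = 5631.5, P̄_B = 36.88.
ε = (ΔQ_A/Q̄_A)/(ΔP_B/P̄_B) = (1487/5631.5)/(12.23/36.88) ≈ 0.80.
ε > 0: hotel stays and Airbnb rentals are substitutes.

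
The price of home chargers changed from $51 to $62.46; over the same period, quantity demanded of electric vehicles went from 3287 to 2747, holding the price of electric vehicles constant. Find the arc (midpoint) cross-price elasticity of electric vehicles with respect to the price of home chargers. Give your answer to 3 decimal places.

ΔQ_A = 2747 − 3287 = -540; ΔP_B = 62.46 − 51 = 11.46.
Midpoints: Q̄_A = 3017.0, P̄_B = 56.73.
ε = (ΔQ_A/Q̄_A)/(ΔP_B/P̄_B) = (-540/3017.0)/(11.46/56.73) ≈ -0.886.
ε < 0: electric vehicles and home chargers are complements.

-0.886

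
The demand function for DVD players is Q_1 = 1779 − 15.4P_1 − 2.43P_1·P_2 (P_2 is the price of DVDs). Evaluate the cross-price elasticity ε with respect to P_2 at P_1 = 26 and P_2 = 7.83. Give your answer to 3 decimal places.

At P_1 = 26 and P_2 = 7.83: Q_1 = 883.901.
∂Q_1/∂P_2 = -2.43P_1 = -2.43(26) = -63.1800.
ε = (∂Q_1/∂P_2)(P_2/Q_1) = -63.1800 × (7.83/883.901) ≈ -0.560.
ε < 0: complements.

-0.560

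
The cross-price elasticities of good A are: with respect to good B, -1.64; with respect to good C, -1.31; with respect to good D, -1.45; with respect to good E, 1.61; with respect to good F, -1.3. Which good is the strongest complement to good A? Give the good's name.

good B

Complements have ε < 0. The most negative value is -1.64 (good B).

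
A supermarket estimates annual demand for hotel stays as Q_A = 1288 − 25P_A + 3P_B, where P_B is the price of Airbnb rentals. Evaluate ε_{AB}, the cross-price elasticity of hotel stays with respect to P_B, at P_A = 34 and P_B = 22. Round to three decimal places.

At P_A = 34 and P_B = 22: Q_A = 504.
∂Q_A/∂P_B = 3.
ε = (∂Q_A/∂P_B)(P_B/Q_A) = 3 × (22/504) ≈ 0.131.

0.131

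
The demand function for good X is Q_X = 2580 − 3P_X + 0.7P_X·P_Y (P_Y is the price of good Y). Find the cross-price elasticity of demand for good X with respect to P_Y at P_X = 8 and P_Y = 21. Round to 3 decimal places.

0.044

At P_X = 8 and P_Y = 21: Q_X = 2673.6.
∂Q_X/∂P_Y = 0.7P_X = 0.7(8) = 5.6000.
ε = (∂Q_X/∂P_Y)(P_Y/Q_X) = 5.6000 × (21/2673.6) ≈ 0.044.
ε > 0: substitutes.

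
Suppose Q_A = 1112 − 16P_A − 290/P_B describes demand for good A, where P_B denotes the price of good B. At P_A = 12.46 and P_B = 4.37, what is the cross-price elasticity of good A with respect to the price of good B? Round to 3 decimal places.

At P_A = 12.46 and P_B = 4.37: Q_A = 846.278.
∂Q_A/∂P_B = 290/P_B² = 15.1857.
ε = (∂Q_A/∂P_B)(P_B/Q_A) = 15.1857 × (4.37/846.278) ≈ 0.078.
ε > 0: substitutes.

0.078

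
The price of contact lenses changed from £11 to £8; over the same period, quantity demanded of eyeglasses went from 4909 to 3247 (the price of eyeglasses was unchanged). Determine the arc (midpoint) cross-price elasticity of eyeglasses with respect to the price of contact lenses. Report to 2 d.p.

ΔQ_A = 3247 − 4909 = -1662; ΔP_B = 8 − 11 = -3.
Midpoints: Q̄_A = 4078.0, P̄_B = 9.50.
ε = (ΔQ_A/Q̄_A)/(ΔP_B/P̄_B) = (-1662/4078.0)/(-3/9.50) ≈ 1.29.

1.29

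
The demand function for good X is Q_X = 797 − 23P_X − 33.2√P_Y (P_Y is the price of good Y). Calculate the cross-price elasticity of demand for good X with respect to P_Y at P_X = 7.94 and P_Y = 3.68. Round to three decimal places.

At P_X = 7.94 and P_Y = 3.68: Q_X = 550.691.
∂Q_X/∂P_Y = -33.2/(2√P_Y) = -33.2/(2√3.68) = -8.6533.
ε = (∂Q_X/∂P_Y)(P_Y/Q_X) = -8.6533 × (3.68/550.691) ≈ -0.058.

-0.058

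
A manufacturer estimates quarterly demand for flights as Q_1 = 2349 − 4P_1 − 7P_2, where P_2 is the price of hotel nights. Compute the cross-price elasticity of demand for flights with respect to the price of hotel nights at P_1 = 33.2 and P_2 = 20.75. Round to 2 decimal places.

-0.07

At P_1 = 33.2 and P_2 = 20.75: Q_1 = 2070.95.
∂Q_1/∂P_2 = -7.
ε = (∂Q_1/∂P_2)(P_2/Q_1) = -7 × (20.75/2070.95) ≈ -0.07.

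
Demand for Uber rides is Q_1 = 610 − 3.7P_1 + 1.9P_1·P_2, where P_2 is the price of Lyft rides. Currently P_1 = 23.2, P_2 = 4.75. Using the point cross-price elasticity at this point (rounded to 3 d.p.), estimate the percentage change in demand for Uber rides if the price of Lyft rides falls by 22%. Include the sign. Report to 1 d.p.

At P_1 = 23.2, P_2 = 4.75: Q_1 = 733.54.
∂Q_1/∂P_2 = 1.9P_1 = 44.0800.
ε = (∂Q_1/∂P_2)(P_2/Q_1) = 44.0800 × 4.75/733.54 ≈ 0.285.
%ΔQ_1 ≈ ε × %ΔP_2 = 0.285 × (-22%) = -6.3%.

-6.3%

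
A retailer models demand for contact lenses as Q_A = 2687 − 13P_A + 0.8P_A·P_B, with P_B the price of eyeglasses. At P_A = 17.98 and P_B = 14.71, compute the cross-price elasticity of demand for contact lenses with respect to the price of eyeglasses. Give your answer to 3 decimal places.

At P_A = 17.98 and P_B = 14.71: Q_A = 2664.849.
∂Q_A/∂P_B = 0.8P_A = 0.8(17.98) = 14.3840.
ε = (∂Q_A/∂P_B)(P_B/Q_A) = 14.3840 × (14.71/2664.849) ≈ 0.079.
ε > 0: substitutes.

0.079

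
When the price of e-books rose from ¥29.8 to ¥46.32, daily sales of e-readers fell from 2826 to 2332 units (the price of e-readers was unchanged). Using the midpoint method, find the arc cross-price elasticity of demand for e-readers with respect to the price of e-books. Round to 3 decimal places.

ΔQ_A = 2332 − 2826 = -494; ΔP_B = 46.32 − 29.8 = 16.52.
Midpoints: Q̄_A = 2579.0, P̄_B = 38.06.
ε = (ΔQ_A/Q̄_A)/(ΔP_B/P̄_B) = (-494/2579.0)/(16.52/38.06) ≈ -0.441.

-0.441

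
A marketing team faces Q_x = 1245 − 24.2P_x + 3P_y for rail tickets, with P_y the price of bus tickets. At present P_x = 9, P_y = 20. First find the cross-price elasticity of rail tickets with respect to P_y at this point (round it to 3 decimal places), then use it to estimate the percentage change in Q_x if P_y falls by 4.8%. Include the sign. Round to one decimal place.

At P_x = 9, P_y = 20: Q_x = 1087.2.
∂Q_x/∂P_y = 3.
ε = (∂Q_x/∂P_y)(P_y/Q_x) = 3.0000 × 20/1087.2 ≈ 0.055.
%ΔQ_x ≈ ε × %ΔP_y = 0.055 × (-4.8%) = -0.3%.

-0.3%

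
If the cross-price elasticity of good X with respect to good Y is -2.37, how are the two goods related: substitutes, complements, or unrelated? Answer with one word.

ε = -2.37 < 0, so a higher price of good Y lowers demand for good X: complements.

complements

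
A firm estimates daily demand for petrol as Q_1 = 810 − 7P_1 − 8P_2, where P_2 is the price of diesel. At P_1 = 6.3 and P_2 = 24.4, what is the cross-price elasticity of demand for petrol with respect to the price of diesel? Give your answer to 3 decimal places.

At P_1 = 6.3 and P_2 = 24.4: Q_1 = 570.7.
∂Q_1/∂P_2 = -8.
ε = (∂Q_1/∂P_2)(P_2/Q_1) = -8 × (24.4/570.7) ≈ -0.342.

-0.342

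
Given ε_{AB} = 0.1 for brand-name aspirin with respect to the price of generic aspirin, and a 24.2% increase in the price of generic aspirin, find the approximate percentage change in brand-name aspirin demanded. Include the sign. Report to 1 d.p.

%ΔQ ≈ ε × %ΔP of generic aspirin = 0.1 × (24.2%) = 2.4%.

2.4%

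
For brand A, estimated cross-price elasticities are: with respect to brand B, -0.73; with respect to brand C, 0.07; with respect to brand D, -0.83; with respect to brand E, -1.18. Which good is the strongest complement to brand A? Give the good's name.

Complements have ε < 0. The most negative value is -1.18 (brand E).

brand E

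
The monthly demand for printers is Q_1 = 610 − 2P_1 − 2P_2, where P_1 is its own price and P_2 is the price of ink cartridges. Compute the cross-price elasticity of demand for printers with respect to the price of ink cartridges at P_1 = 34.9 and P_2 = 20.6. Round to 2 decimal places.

At P_1 = 34.9 and P_2 = 20.6: Q_1 = 499.
∂Q_1/∂P_2 = -2.
ε = (∂Q_1/∂P_2)(P_2/Q_1) = -2 × (20.6/499) ≈ -0.08.

-0.08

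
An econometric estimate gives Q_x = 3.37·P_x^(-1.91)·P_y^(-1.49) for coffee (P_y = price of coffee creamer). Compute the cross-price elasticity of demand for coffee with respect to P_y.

-1.49

In a log-linear (constant-elasticity) demand function, the coefficient on the exponent of P_y is the cross-price elasticity.
ε = -1.49. Negative, so coffee and coffee creamer are complements.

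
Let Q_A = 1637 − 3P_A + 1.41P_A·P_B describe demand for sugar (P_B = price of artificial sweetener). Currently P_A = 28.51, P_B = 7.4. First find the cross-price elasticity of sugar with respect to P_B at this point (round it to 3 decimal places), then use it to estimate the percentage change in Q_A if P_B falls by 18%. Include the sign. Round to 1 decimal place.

At P_A = 28.51, P_B = 7.4: Q_A = 1848.943.
∂Q_A/∂P_B = 1.41P_A = 40.1991.
ε = (∂Q_A/∂P_B)(P_B/Q_A) = 40.1991 × 7.4/1848.943 ≈ 0.161.
%ΔQ_A ≈ ε × %ΔP_B = 0.161 × (-18%) = -2.9%.

-2.9%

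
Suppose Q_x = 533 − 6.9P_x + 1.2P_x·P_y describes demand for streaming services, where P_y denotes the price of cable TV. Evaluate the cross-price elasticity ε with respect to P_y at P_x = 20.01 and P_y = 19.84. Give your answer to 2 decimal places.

At P_x = 20.01 and P_y = 19.84: Q_x = 871.329.
∂Q_x/∂P_y = 1.2P_x = 1.2(20.01) = 24.0120.
ε = (∂Q_x/∂P_y)(P_y/Q_x) = 24.0120 × (19.84/871.329) ≈ 0.55.
ε > 0: substitutes.

0.55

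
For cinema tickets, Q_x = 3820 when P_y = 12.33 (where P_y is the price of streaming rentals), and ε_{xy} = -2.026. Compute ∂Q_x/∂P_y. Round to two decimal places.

-627.68

ε = (∂Q_x/∂P_y)·(P_y/Q_x) ⇒ ∂Q_x/∂P_y = ε·Q_x/P_y = -2.026 × 3820/12.33 ≈ -627.68.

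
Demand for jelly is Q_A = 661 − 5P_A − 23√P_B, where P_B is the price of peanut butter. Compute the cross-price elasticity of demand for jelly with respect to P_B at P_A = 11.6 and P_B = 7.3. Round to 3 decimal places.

At P_A = 11.6 and P_B = 7.3: Q_A = 540.857.
∂Q_A/∂P_B = -23/(2√P_B) = -23/(2√7.3) = -4.2563.
ε = (∂Q_A/∂P_B)(P_B/Q_A) = -4.2563 × (7.3/540.857) ≈ -0.057.
ε < 0: complements.

-0.057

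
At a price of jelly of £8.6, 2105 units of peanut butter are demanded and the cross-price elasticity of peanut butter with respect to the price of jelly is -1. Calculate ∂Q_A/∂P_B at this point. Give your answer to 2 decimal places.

ε = (∂Q_A/∂P_B)·(P_B/Q_A) ⇒ ∂Q_A/∂P_B = ε·Q_A/P_B = -1 × 2105/8.6 ≈ -244.77.

-244.77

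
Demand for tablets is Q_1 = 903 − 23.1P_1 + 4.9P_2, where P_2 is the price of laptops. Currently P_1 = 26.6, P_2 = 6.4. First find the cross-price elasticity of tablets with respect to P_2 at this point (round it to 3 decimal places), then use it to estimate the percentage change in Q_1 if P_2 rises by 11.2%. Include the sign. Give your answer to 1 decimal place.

At P_1 = 26.6, P_2 = 6.4: Q_1 = 319.9.
∂Q_1/∂P_2 = 4.9.
ε = (∂Q_1/∂P_2)(P_2/Q_1) = 4.9000 × 6.4/319.9 ≈ 0.098.
%ΔQ_1 ≈ ε × %ΔP_2 = 0.098 × (11.2%) = 1.1%.

1.1%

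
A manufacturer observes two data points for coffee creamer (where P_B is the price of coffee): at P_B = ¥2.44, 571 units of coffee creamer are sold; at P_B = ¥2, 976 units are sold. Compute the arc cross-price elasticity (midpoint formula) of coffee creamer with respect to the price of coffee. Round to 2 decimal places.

ΔQ_A = 976 − 571 = 405; ΔP_B = 2 − 2.44 = -0.44.
Midpoints: Q̄_A = 773.5, P̄_B = 2.22.
ε = (ΔQ_A/Q̄_A)/(ΔP_B/P̄_B) = (405/773.5)/(-0.44/2.22) ≈ -2.64.
ε < 0: coffee creamer and coffee are complements.

-2.64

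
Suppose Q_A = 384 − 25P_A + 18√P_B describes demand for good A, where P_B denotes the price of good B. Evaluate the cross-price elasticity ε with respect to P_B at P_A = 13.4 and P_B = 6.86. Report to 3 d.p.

At P_A = 13.4 and P_B = 6.86: Q_A = 96.145.
∂Q_A/∂P_B = 18/(2√P_B) = 18/(2√6.86) = 3.4362.
ε = (∂Q_A/∂P_B)(P_B/Q_A) = 3.4362 × (6.86/96.145) ≈ 0.245.
ε > 0: substitutes.

0.245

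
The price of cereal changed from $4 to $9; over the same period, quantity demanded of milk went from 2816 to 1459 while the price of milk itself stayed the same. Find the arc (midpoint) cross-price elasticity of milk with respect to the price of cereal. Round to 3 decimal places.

ΔQ_A = 1459 − 2816 = -1357; ΔP_B = 9 − 4 = 5.
Midpoints: Q̄_A = 2137.5, P̄_B = 6.50.
ε = (ΔQ_A/Q̄_A)/(ΔP_B/P̄_B) = (-1357/2137.5)/(5/6.50) ≈ -0.825.
ε < 0: milk and cereal are complements.

-0.825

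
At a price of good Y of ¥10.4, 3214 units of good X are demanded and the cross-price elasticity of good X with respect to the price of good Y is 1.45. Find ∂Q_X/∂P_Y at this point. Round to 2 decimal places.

448.11

ε = (∂Q_X/∂P_Y)·(P_Y/Q_X) ⇒ ∂Q_X/∂P_Y = ε·Q_X/P_Y = 1.45 × 3214/10.4 ≈ 448.11.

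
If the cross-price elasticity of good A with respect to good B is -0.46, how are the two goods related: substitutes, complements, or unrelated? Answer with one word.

complements

ε = -0.46 < 0, so a higher price of good B lowers demand for good A: complements.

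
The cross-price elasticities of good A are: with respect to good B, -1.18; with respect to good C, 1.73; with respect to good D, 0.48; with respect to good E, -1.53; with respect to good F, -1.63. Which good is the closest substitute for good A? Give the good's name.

good C

Substitutes have ε > 0. Among the positive values, 1.73 (good C) is largest.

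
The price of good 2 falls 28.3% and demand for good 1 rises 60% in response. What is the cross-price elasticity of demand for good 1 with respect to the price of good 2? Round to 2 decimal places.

ε = (%ΔQ of good 1) / (%ΔP of good 2) = (60%) / (-28.3%) ≈ -2.12.

-2.12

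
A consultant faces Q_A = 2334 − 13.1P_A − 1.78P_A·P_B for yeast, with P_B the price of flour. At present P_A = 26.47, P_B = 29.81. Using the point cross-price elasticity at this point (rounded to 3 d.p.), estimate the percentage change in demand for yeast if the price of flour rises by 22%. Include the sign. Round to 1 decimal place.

-53.0%

At P_A = 26.47, P_B = 29.81: Q_A = 582.697.
∂Q_A/∂P_B = -1.78P_A = -47.1166.
ε = (∂Q_A/∂P_B)(P_B/Q_A) = -47.1166 × 29.81/582.697 ≈ -2.410.
%ΔQ_A ≈ ε × %ΔP_B = -2.410 × (22%) = -53.0%.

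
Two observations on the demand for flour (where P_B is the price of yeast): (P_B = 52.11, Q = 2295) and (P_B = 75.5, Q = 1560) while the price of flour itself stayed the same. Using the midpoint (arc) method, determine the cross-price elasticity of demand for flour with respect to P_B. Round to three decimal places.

ΔQ_A = 1560 − 2295 = -735; ΔP_B = 75.5 − 52.11 = 23.39.
Midpoints: Q̄_A = 1927.5, P̄_B = 63.80.
ε = (ΔQ_A/Q̄_A)/(ΔP_B/P̄_B) = (-735/1927.5)/(23.39/63.80) ≈ -1.040.
ε < 0: flour and yeast are complements.

-1.040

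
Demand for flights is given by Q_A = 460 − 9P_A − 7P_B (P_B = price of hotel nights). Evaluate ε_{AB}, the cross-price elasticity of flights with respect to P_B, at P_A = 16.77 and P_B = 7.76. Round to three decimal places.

-0.213

At P_A = 16.77 and P_B = 7.76: Q_A = 254.75.
∂Q_A/∂P_B = -7.
ε = (∂Q_A/∂P_B)(P_B/Q_A) = -7 × (7.76/254.75) ≈ -0.213.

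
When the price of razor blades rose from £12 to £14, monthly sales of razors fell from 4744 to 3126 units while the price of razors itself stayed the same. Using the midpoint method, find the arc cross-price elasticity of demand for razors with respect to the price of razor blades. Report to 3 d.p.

-2.673

ΔQ_A = 3126 − 4744 = -1618; ΔP_B = 14 − 12 = 2.
Midpoints: Q̄_A = 3935.0, P̄_B = 13.00.
ε = (ΔQ_A/Q̄_A)/(ΔP_B/P̄_B) = (-1618/3935.0)/(2/13.00) ≈ -2.673.
ε < 0: razors and razor blades are complements.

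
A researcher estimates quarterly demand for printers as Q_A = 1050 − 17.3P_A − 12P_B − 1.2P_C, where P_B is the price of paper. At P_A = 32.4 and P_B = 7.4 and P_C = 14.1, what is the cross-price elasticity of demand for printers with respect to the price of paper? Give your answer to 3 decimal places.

At P_A = 32.4 and P_B = 7.4 and P_C = 14.1: Q_A = 383.76.
∂Q_A/∂P_B = -12.
ε = (∂Q_A/∂P_B)(P_B/Q_A) = -12 × (7.4/383.76) ≈ -0.231.

-0.231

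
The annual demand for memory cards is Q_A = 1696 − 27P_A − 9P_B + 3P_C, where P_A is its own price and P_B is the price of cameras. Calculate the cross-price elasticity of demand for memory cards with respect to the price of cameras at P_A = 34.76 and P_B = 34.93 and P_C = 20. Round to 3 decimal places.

At P_A = 34.76 and P_B = 34.93 and P_C = 20: Q_A = 503.11.
∂Q_A/∂P_B = -9.
ε = (∂Q_A/∂P_B)(P_B/Q_A) = -9 × (34.93/503.11) ≈ -0.625.

-0.625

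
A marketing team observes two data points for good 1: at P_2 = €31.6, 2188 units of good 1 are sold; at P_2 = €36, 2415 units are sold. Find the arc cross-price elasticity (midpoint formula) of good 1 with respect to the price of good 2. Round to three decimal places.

0.758

ΔQ_1 = 2415 − 2188 = 227; ΔP_2 = 36 − 31.6 = 4.4.
Midpoints: Q̄_1 = 2301.5, P̄_2 = 33.80.
ε = (ΔQ_1/Q̄_1)/(ΔP_2/P̄_2) = (227/2301.5)/(4.4/33.80) ≈ 0.758.
ε > 0: good 1 and good 2 are substitutes.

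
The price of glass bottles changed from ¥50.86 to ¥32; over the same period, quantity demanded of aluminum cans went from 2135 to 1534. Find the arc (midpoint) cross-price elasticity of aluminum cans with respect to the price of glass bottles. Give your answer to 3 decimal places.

0.720

ΔQ_A = 1534 − 2135 = -601; ΔP_B = 32 − 50.86 = -18.86.
Midpoints: Q̄_A = 1834.5, P̄_B = 41.43.
ε = (ΔQ_A/Q̄_A)/(ΔP_B/P̄_B) = (-601/1834.5)/(-18.86/41.43) ≈ 0.720.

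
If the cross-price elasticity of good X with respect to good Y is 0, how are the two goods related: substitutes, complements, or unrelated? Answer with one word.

unrelated

ε = 0: demand for good X does not respond to good Y's price; the goods are unrelated.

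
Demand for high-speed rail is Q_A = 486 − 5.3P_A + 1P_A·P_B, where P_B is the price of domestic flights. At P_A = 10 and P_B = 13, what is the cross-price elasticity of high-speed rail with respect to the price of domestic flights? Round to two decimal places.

0.23

At P_A = 10 and P_B = 13: Q_A = 563.
∂Q_A/∂P_B = 1P_A = 1(10) = 10.0000.
ε = (∂Q_A/∂P_B)(P_B/Q_A) = 10.0000 × (13/563) ≈ 0.23.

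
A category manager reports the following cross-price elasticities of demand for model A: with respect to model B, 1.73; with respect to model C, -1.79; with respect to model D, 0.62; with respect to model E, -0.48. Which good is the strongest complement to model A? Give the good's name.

model C

Complements have ε < 0. The most negative value is -1.79 (model C).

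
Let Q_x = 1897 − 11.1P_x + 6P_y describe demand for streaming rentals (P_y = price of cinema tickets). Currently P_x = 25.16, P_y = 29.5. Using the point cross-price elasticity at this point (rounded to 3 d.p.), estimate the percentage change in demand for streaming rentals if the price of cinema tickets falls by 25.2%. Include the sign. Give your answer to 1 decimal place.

At P_x = 25.16, P_y = 29.5: Q_x = 1794.724.
∂Q_x/∂P_y = 6.
ε = (∂Q_x/∂P_y)(P_y/Q_x) = 6.0000 × 29.5/1794.724 ≈ 0.099.
%ΔQ_x ≈ ε × %ΔP_y = 0.099 × (-25.2%) = -2.5%.

-2.5%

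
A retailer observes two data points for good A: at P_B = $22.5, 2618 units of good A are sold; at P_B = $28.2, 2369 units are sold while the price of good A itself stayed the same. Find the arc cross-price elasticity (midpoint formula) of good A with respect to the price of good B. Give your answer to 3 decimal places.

-0.444

ΔQ_A = 2369 − 2618 = -249; ΔP_B = 28.2 − 22.5 = 5.7.
Midpoints: Q̄_A = 2493.5, P̄_B = 25.35.
ε = (ΔQ_A/Q̄_A)/(ΔP_B/P̄_B) = (-249/2493.5)/(5.7/25.35) ≈ -0.444.
ε < 0: good A and good B are complements.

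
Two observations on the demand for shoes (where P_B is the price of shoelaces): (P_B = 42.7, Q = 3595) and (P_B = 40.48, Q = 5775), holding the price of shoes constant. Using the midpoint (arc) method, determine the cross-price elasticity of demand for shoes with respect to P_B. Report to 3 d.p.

-8.717

ΔQ_A = 5775 − 3595 = 2180; ΔP_B = 40.48 − 42.7 = -2.22.
Midpoints: Q̄_A = 4685.0, P̄_B = 41.59.
ε = (ΔQ_A/Q̄_A)/(ΔP_B/P̄_B) = (2180/4685.0)/(-2.22/41.59) ≈ -8.717.
ε < 0: shoes and shoelaces are complements.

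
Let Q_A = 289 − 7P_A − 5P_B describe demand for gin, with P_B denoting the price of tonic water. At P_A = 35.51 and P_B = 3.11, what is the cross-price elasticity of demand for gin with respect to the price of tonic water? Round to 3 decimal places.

-0.625

At P_A = 35.51 and P_B = 3.11: Q_A = 24.88.
∂Q_A/∂P_B = -5.
ε = (∂Q_A/∂P_B)(P_B/Q_A) = -5 × (3.11/24.88) ≈ -0.625.
Since ε < 0, gin and tonic water are complements.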